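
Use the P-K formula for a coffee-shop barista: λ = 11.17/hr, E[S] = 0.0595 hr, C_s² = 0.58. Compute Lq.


ρ = λ·E[S] = 11.17·0.0595 = 0.6646
Lq = ρ²(1+C_s²)/(2(1−ρ)) = 0.4417·(1+0.58)/(2·0.3354)
= 0.4417·1.5800/0.6708 = 1.04046

Final: 1.04046


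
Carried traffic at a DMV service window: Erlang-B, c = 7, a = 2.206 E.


B(7,2.206) = 0.005567 (Erlang-B)
Carried load = a(1 − B) = 2.206·(1 − 0.005567) = 2.206·0.994433 = 2.1937 E

Final: 2.1937 Erlangs


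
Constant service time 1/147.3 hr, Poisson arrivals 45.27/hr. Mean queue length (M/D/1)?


ρ = 45.27/147.3 = 0.3073
M/D/1: Lq = ρ²/(2(1−ρ)) = 0.09445/(2·0.6927) = 0.06818

Final: 0.06818


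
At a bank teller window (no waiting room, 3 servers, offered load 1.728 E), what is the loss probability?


B(c,a) = (a^c/c!) / Σ_{k=0}^{c} a^k/k!
a^3/3! = 0.859963
Σ terms (k=0..3): 1.00000 + 1.72800 + 1.49299 + 0.85996 = 5.080955
B = 0.859963/5.080955 = 0.169252

Final: 0.169252


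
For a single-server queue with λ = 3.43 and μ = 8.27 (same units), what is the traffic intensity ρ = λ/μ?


ρ = λ/μ = 3.43/8.27 = 0.4148

Final: 0.4148


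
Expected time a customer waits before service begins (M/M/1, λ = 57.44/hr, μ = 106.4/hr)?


ρ = 57.44/106.4 = 0.5398
Wq = ρ/(μ−λ) = 0.5398/(106.4 − 57.44) = 0.5398/48.96 = 0.01103 hr

Final: 0.01103 hr


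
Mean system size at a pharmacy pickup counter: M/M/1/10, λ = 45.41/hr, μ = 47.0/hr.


ρ = 45.41/47.0 = 0.9662
L = ρ[1 − (K+1)ρ^K + Kρ^(K+1)] / [(1−ρ)(1−ρ^(K+1))]
Numerator: 0.9662·(1 − 11·0.708821 + 10·0.684842) = 0.049648
Denominator: (0.03383)·(0.315158) = 0.010662
L = 0.049648/0.010662 = 4.6567

Final: 4.6567


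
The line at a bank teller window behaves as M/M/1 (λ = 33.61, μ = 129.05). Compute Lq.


ρ = 33.61/129.05 = 0.2604
Lq = ρ²/(1−ρ) = 0.06783/0.7396 = 0.09172

Final: 0.09172


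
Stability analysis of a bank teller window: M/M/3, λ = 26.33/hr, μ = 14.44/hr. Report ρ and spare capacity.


Total capacity cμ = 3·14.44 = 43.32/hr
ρ = λ/(cμ) = 26.33/43.32 = 0.6078
Stable ⇔ ρ < 1: YES
Spare capacity = cμ − λ = 43.32 − 26.33 = 16.99/hr

Final: ρ = 0.6078; stable; margin = 16.99/hr


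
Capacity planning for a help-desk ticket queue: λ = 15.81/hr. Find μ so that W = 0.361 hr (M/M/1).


W = 1/(μ−λ) ⇒ μ − λ = 1/W = 1/0.361 = 2.7701
μ = λ + 1/W = 15.81 + 2.7701 = 18.5801 per hr

Final: 18.5801 /hr


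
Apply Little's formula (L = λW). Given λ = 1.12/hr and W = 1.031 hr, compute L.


L = λW = 1.12·1.031 = 1.1547

Final: 1.1547


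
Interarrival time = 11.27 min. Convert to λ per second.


λ = 1/(interarrival time) in consistent units.
1 second = 0.0166667 min, so λ = 0.0166667/11.27 = 0.001479 per second

Final: 0.001479 /sec


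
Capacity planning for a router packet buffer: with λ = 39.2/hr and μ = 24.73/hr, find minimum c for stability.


Stability requires cμ > λ ⇔ c > λ/μ.
λ/μ = 39.2/24.73 = 1.5851
Minimum integer c = ⌊1.5851⌋ + 1 = 2
Check: 2·24.73 = 49.46 > 39.2, while 1·24.73 = 24.73 ≤ 39.2

Final: 2 servers


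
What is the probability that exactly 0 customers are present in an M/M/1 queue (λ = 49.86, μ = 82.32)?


ρ = 49.86/82.32 = 0.6057
P_n = (1−ρ)·ρ^n = (1 − 0.6057)·0.6057^0 = 0.3943·1.000000 = 0.394315

Final: 0.394315


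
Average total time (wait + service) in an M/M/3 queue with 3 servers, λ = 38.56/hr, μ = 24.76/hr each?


a = 1.5574; ρ = 0.5191; P₀ = 0.196885
Lq = P₀·a^c·ρ/(c!(1−ρ)²) = 0.27823
Wq = Lq/λ = 0.27823/38.56 = 0.007216 hr
W = Wq + 1/μ = 0.007216 + 0.04039 = 0.04760 hr

Final: 0.04760 hr


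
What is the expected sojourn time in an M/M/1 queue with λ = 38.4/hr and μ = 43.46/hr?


W = 1/(μ−λ) = 1/(43.46 − 38.4) = 1/5.06 = 0.1976 hr

Final: 0.1976 hr


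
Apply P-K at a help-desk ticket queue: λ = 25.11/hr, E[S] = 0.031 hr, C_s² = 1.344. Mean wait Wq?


ρ = λ·E[S] = 25.11·0.031 = 0.7784
E[S²] = E[S]²(1+C_s²) = 0.031²·(1+1.344) = 0.002253
Wq = λ·E[S²]/(2(1−ρ)) = 25.11·0.002253/(2·0.2216) = 0.12763 hr

Final: 0.12763 hr


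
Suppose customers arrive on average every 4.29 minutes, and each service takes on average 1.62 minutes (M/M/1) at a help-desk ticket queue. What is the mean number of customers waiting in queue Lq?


λ = 60/4.29 = 13.9860 /hr
μ = 60/1.62 = 37.0370 /hr
ρ = λ/μ = 13.9860/37.0370 = 0.3776
Lq = ρ²/(1−ρ) = 0.1426/0.6224 = 0.2291

Final: 0.2291


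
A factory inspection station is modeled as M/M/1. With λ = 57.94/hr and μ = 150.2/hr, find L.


ρ = λ/μ = 57.94/150.2 = 0.3858
L = ρ/(1−ρ) = 0.3858/(1 − 0.3858) = 0.3858/0.6142 = 0.6280

Final: 0.6280


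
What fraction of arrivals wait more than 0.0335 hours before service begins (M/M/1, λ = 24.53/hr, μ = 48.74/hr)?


ρ = 24.53/48.74 = 0.5033
P(Wq > t) = ρ·e^{−(μ−λ)t} = 0.5033·e^{−0.8110}
= 0.5033·0.444398 = 0.223658

Final: 0.223658


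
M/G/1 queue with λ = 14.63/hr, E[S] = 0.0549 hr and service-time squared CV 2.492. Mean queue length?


ρ = λ·E[S] = 14.63·0.0549 = 0.8032
Lq = ρ²(1+C_s²)/(2(1−ρ)) = 0.6451·(1+2.492)/(2·0.1968)
= 0.6451·3.4920/0.3936 = 5.72300

Final: 5.72300


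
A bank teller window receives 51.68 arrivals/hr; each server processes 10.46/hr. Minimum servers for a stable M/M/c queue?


Stability requires cμ > λ ⇔ c > λ/μ.
λ/μ = 51.68/10.46 = 4.9407
Minimum integer c = ⌊4.9407⌋ + 1 = 5
Check: 5·10.46 = 52.30 > 51.68, while 4·10.46 = 41.84 ≤ 51.68

Final: 5 servers


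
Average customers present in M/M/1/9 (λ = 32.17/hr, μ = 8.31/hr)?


ρ = 32.17/8.31 = 3.8712
L = ρ[1 − (K+1)ρ^K + Kρ^(K+1)] / [(1−ρ)(1−ρ^(K+1))]
Numerator: 3.8712·(1 − 10·195276.658082 + 9·755962.706438) = 18778990.813465
Denominator: (-2.8712)·(-755961.706438) = 2170547.089723
L = 18778990.813465/2170547.089723 = 8.6517

Final: 8.6517


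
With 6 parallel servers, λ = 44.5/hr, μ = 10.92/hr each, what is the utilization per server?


ρ = λ/(cμ) = 44.5/(6·10.92) = 44.5/65.52 = 0.6792

Final: 0.6792


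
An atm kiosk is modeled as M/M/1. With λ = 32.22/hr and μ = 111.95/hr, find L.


ρ = λ/μ = 32.22/111.95 = 0.2878
L = ρ/(1−ρ) = 0.2878/(1 − 0.2878) = 0.2878/0.7122 = 0.4041

Final: 0.4041


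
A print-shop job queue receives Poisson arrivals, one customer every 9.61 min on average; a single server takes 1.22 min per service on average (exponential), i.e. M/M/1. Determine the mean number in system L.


λ = 60/9.61 = 6.2435 /hr
μ = 60/1.22 = 49.1803 /hr
ρ = λ/μ = 6.2435/49.1803 = 0.1270
L = ρ/(1−ρ) = 0.1270/0.8730 = 0.1454

Final: 0.1454


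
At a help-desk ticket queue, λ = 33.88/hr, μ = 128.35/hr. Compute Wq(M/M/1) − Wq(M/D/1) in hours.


ρ = 33.88/128.35 = 0.2640
Wq(M/M/1) = ρ/(μ−λ) = 0.2640/94.47 = 0.002794 hr
Wq(M/D/1) = ρ/(2(μ−λ)) = 0.001397 hr
Savings = 0.002794 − 0.001397 = 0.001397 hr

Final: 0.001397 hr


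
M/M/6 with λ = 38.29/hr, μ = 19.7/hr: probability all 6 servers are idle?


a = λ/μ = 38.29/19.7 = 1.9437; ρ = a/c = 0.3239
Σ_{k=0}^{5} a^k/k! (terms k=0..5) = 1.00000 + 1.94365 + 1.88890 + 1.22379 + 0.59466 + 0.23116 = 6.88216
Tail: a^6/(6!(1−ρ)) = 53.91565/(720·0.6761) = 0.11076
P₀ = 1/(6.88216 + 0.11076) = 1/6.99292 = 0.143002

Final: 0.143002


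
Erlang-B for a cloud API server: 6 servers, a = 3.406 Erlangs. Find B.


B(c,a) = (a^c/c!) / Σ_{k=0}^{c} a^k/k!
a^6/6! = 2.168380
Σ terms (k=0..6): 1.00000 + 3.40600 + 5.80042 + 6.58541 + 5.60747 + 3.81981 + 2.16838 = 28.387492
B = 2.168380/28.387492 = 0.076385

Final: 0.076385


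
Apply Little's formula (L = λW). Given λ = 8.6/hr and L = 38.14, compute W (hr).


W = L/λ = 38.14/8.6 = 4.4349 hr

Final: 4.4349 hr


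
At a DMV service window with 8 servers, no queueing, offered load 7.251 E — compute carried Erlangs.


B(8,7.251) = 0.193237 (Erlang-B)
Carried load = a(1 − B) = 7.251·(1 − 0.193237) = 7.251·0.806763 = 5.8498 E

Final: 5.8498 Erlangs


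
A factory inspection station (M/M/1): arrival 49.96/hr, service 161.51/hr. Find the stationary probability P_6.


ρ = 49.96/161.51 = 0.3093
P_n = (1−ρ)·ρ^n = (1 − 0.3093)·0.3093^6 = 0.6907·0.0008761 = 0.0006051

Final: 0.0006051


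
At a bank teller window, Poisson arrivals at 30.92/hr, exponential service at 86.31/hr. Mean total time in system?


W = 1/(μ−λ) = 1/(86.31 − 30.92) = 1/55.39 = 0.01805 hr

Final: 0.01805 hr


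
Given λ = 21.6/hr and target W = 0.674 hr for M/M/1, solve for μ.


W = 1/(μ−λ) ⇒ μ − λ = 1/W = 1/0.674 = 1.4837
μ = λ + 1/W = 21.6 + 1.4837 = 23.0837 per hr

Final: 23.0837 /hr


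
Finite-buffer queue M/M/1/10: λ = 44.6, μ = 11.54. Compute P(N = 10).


ρ = λ/μ = 44.6/11.54 = 3.8648
P_K = (1−ρ)ρ^K/(1−ρ^(K+1)) = (-2.8648·743516.308538)/(1 − 2873555.230571)
= -2130038.922033/-2873554.230571 = 0.741256

Final: 0.741256


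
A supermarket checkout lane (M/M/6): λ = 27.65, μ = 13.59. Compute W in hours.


a = 2.0346; ρ = 0.3391; P₀ = 0.130520
Lq = P₀·a^c·ρ/(c!(1−ρ)²) = 0.009983
Wq = Lq/λ = 0.009983/27.65 = 0.0003610 hr
W = Wq + 1/μ = 0.0003610 + 0.07358 = 0.07394 hr

Final: 0.07394 hr


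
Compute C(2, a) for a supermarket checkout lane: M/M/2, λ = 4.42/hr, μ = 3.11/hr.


a = λ/μ = 1.4212; ρ = a/2 = 0.7106
P₀ = 0.169173 (from M/M/c formula)
C(c,a) = [a^c/(c!(1−ρ))]·P₀ = [2.01987/(2·0.2894)]·0.169173
= 3.48989·0.169173 = 0.590395

Final: 0.590395


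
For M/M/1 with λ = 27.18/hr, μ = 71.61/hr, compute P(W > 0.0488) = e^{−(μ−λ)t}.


W ~ Exponential(μ−λ) for M/M/1.
μ − λ = 71.61 − 27.18 = 44.4300
P(W > t) = e^{−(μ−λ)t} = e^{−2.1682} = 0.114385

Final: 0.114385


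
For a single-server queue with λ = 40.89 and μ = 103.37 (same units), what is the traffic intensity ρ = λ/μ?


ρ = λ/μ = 40.89/103.37 = 0.3956

Final: 0.3956


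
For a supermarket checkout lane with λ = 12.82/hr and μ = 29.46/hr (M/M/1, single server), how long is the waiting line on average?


ρ = 12.82/29.46 = 0.4352
Lq = ρ²/(1−ρ) = 0.1894/0.5648 = 0.3353

Final: 0.3353


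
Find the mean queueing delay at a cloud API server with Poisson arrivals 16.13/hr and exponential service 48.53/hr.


ρ = 16.13/48.53 = 0.3324
Wq = ρ/(μ−λ) = 0.3324/(48.53 − 16.13) = 0.3324/32.40 = 0.01026 hr

Final: 0.01026 hr


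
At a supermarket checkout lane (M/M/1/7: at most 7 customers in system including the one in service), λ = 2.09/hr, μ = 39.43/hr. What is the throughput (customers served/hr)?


ρ = 0.05301; P_K = (1−ρ)ρ^7/(1−ρ^8) = 0.000000001113
λ_eff = λ(1 − P_K) = 2.09·(1 − 0.000000001113) = 2.09·1.000000 = 2.0900 /hr

Final: 2.0900 /hr


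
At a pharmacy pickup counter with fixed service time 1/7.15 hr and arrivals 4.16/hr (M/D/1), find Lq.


ρ = 4.16/7.15 = 0.5818
M/D/1: Lq = ρ²/(2(1−ρ)) = 0.3385/(2·0.4182) = 0.40474

Final: 0.40474


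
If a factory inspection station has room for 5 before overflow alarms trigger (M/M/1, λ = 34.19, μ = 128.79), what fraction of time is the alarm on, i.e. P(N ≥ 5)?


ρ = 34.19/128.79 = 0.2655
P(N ≥ n) = ρ^n = 0.2655^5 = 0.001319

Final: 0.001319


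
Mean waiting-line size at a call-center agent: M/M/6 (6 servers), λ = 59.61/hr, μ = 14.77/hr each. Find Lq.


a = λ/μ = 4.0359; ρ = a/6 = 0.6726
P₀ = 0.016013
Lq = P₀·a^c·ρ / (c!·(1−ρ)²) = 0.016013·4321.47255·0.6726/(720·0.10716)
= 0.60329

Final: 0.60329


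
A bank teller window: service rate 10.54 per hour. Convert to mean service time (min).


Mean service time = 1/μ = 1/10.54 hour = 0.09488 hour
In minutes: 0.09488 × 60 = 5.6926 min

Final: 5.6926 min


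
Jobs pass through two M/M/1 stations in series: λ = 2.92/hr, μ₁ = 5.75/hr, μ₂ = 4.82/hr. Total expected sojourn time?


Each node sees arrival rate λ = 2.92/hr (tandem ⇒ throughput preserved).
W₁ = 1/(μ₁−λ) = 1/(5.75−2.92) = 0.35336 hr
W₂ = 1/(μ₂−λ) = 1/(4.82−2.92) = 0.52632 hr
W_total = W₁ + W₂ = 0.35336 + 0.52632 = 0.87967 hr

Final: 0.87967 hr


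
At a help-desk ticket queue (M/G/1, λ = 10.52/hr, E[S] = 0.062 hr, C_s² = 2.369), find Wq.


ρ = λ·E[S] = 10.52·0.062 = 0.6522
E[S²] = E[S]²(1+C_s²) = 0.062²·(1+2.369) = 0.012950
Wq = λ·E[S²]/(2(1−ρ)) = 10.52·0.012950/(2·0.3478) = 0.19588 hr

Final: 0.19588 hr


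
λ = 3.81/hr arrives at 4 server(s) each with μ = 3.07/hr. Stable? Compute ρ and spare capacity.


Total capacity cμ = 4·3.07 = 12.28/hr
ρ = λ/(cμ) = 3.81/12.28 = 0.3103
Stable ⇔ ρ < 1: YES
Spare capacity = cμ − λ = 12.28 − 3.81 = 8.47/hr

Final: ρ = 0.3103; stable; margin = 8.47/hr


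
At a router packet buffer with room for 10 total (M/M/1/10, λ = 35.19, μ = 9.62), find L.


ρ = 35.19/9.62 = 3.6580
L = ρ[1 − (K+1)ρ^K + Kρ^(K+1)] / [(1−ρ)(1−ρ^(K+1))]
Numerator: 3.6580·(1 − 11·428984.843118 + 10·1569228.339846) = 40140929.839857
Denominator: (-2.6580)·(-1569227.339846) = 4171012.794166
L = 40140929.839857/4171012.794166 = 9.6238

Final: 9.6238


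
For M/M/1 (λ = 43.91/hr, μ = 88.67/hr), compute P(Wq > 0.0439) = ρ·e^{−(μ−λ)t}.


ρ = 43.91/88.67 = 0.4952
P(Wq > t) = ρ·e^{−(μ−λ)t} = 0.4952·e^{−1.9650}
= 0.4952·0.140161 = 0.069409

Final: 0.069409


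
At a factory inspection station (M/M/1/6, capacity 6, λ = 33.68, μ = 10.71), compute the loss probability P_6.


ρ = λ/μ = 33.68/10.71 = 3.1447
P_K = (1−ρ)ρ^K/(1−ρ^(K+1)) = (-2.1447·967.154088)/(1 − 3041.433211)
= -2074.279123/-3040.433211 = 0.682231

Final: 0.682231


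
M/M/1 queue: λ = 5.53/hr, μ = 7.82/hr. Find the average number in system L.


ρ = λ/μ = 5.53/7.82 = 0.7072
L = ρ/(1−ρ) = 0.7072/(1 − 0.7072) = 0.7072/0.2928 = 2.4148

Final: 2.4148


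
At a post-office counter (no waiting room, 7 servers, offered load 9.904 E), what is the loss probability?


B(c,a) = (a^c/c!) / Σ_{k=0}^{c} a^k/k!
a^7/7! = 1854.572797
Σ terms (k=0..7): 1.00000 + 9.90400 + 49.04461 + 161.91260 + 400.89560 + 794.09400 + 1310.78449 + 1854.57280 = 4582.208085
B = 1854.572797/4582.208085 = 0.404733

Final: 0.404733


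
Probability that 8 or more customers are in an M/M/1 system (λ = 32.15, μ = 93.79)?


ρ = 32.15/93.79 = 0.3428
P(N ≥ n) = ρ^n = 0.3428^8 = 0.0001906

Final: 0.0001906


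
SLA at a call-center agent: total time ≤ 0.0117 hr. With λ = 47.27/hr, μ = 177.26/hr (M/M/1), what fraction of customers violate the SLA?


W ~ Exponential(μ−λ) for M/M/1.
μ − λ = 177.26 − 47.27 = 129.9900
P(W > t) = e^{−(μ−λ)t} = e^{−1.5209} = 0.218519

Final: 0.218519


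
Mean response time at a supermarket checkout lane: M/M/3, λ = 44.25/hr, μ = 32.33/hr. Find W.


a = 1.3687; ρ = 0.4562; P₀ = 0.244424
Lq = P₀·a^c·ρ/(c!(1−ρ)²) = 0.16117
Wq = Lq/λ = 0.16117/44.25 = 0.003642 hr
W = Wq + 1/μ = 0.003642 + 0.03093 = 0.03457 hr

Final: 0.03457 hr


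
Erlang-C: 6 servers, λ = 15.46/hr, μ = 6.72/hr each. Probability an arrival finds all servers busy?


a = λ/μ = 2.3006; ρ = a/6 = 0.3834
P₀ = 0.099854 (from M/M/c formula)
C(c,a) = [a^c/(c!(1−ρ))]·P₀ = [148.26591/(720·0.6166)]·0.099854
= 0.33399·0.099854 = 0.033350

Final: 0.033350


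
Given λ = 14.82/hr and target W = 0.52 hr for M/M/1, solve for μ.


W = 1/(μ−λ) ⇒ μ − λ = 1/W = 1/0.52 = 1.9231
μ = λ + 1/W = 14.82 + 1.9231 = 16.7431 per hr

Final: 16.7431 /hr


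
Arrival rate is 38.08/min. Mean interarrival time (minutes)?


Mean interarrival time = 1/λ = 1/38.08 minute = 0.02626 minute
In minutes: 0.02626 × 1 = 0.02626 min

Final: 0.02626 min


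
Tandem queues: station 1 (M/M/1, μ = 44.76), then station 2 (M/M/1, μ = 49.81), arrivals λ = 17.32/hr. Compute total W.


Each node sees arrival rate λ = 17.32/hr (tandem ⇒ throughput preserved).
W₁ = 1/(μ₁−λ) = 1/(44.76−17.32) = 0.03644 hr
W₂ = 1/(μ₂−λ) = 1/(49.81−17.32) = 0.03078 hr
W_total = W₁ + W₂ = 0.03644 + 0.03078 = 0.06722 hr

Final: 0.06722 hr


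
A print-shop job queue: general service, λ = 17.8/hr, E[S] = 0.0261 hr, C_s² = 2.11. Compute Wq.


ρ = λ·E[S] = 17.8·0.0261 = 0.4646
E[S²] = E[S]²(1+C_s²) = 0.0261²·(1+2.11) = 0.002119
Wq = λ·E[S²]/(2(1−ρ)) = 17.8·0.002119/(2·0.5354) = 0.03522 hr

Final: 0.03522 hr


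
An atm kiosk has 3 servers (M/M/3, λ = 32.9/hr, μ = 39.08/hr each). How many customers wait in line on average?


a = λ/μ = 0.8419; ρ = a/3 = 0.2806
P₀ = 0.428364
Lq = P₀·a^c·ρ / (c!·(1−ρ)²) = 0.428364·0.59666·0.2806/(6·0.51751)
= 0.02310

Final: 0.02310


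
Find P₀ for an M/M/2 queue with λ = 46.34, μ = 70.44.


a = λ/μ = 46.34/70.44 = 0.6579; ρ = a/c = 0.3289
Σ_{k=0}^{1} a^k/k! (terms k=0..1) = 1.00000 + 0.65786 = 1.65786
Tail: a^2/(2!(1−ρ)) = 0.43279/(2·0.6711) = 0.32246
P₀ = 1/(1.65786 + 0.32246) = 1/1.98033 = 0.504967

Final: 0.504967


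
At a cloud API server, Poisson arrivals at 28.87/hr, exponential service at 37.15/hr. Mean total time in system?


W = 1/(μ−λ) = 1/(37.15 − 28.87) = 1/8.28 = 0.1208 hr

Final: 0.1208 hr


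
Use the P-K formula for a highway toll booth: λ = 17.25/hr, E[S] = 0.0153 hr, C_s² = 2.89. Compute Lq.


ρ = λ·E[S] = 17.25·0.0153 = 0.2639
Lq = ρ²(1+C_s²)/(2(1−ρ)) = 0.06966·(1+2.89)/(2·0.7361)
= 0.06966·3.8900/1.4722 = 0.18406

Final: 0.18406


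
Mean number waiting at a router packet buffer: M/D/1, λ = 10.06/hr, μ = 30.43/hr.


ρ = 10.06/30.43 = 0.3306
M/D/1: Lq = ρ²/(2(1−ρ)) = 0.1093/(2·0.6694) = 0.08163

Final: 0.08163


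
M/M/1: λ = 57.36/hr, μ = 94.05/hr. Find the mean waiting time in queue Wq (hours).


ρ = 57.36/94.05 = 0.6099
Wq = ρ/(μ−λ) = 0.6099/(94.05 − 57.36) = 0.6099/36.69 = 0.01662 hr

Final: 0.01662 hr


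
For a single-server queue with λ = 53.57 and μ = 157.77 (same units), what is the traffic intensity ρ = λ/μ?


ρ = λ/μ = 53.57/157.77 = 0.3395

Final: 0.3395


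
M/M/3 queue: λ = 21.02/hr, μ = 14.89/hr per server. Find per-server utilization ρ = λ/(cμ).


ρ = λ/(cμ) = 21.02/(3·14.89) = 21.02/44.67 = 0.4706

Final: 0.4706


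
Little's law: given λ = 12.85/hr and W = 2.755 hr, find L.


L = λW = 12.85·2.755 = 35.4017

Final: 35.4017


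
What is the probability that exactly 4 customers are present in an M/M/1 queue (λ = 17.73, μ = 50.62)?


ρ = 17.73/50.62 = 0.3503
P_n = (1−ρ)·ρ^n = (1 − 0.3503)·0.3503^4 = 0.6497·0.015050 = 0.009779

Final: 0.009779


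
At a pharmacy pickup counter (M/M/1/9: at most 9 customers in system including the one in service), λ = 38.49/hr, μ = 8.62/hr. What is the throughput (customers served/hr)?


ρ = 4.4652; P_K = (1−ρ)ρ^9/(1−ρ^10) = 0.776046
λ_eff = λ(1 − P_K) = 38.49·(1 − 0.776046) = 38.49·0.223954 = 8.6200 /hr

Final: 8.6200 /hr


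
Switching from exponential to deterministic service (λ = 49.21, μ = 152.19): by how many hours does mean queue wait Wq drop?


ρ = 49.21/152.19 = 0.3233
Wq(M/M/1) = ρ/(μ−λ) = 0.3233/102.98 = 0.003140 hr
Wq(M/D/1) = ρ/(2(μ−λ)) = 0.001570 hr
Savings = 0.003140 − 0.001570 = 0.001570 hr

Final: 0.001570 hr


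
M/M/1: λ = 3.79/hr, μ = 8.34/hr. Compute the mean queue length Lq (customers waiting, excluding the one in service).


ρ = 3.79/8.34 = 0.4544
Lq = ρ²/(1−ρ) = 0.2065/0.5456 = 0.3785

Final: 0.3785


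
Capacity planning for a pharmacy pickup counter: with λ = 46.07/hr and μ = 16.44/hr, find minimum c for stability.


Stability requires cμ > λ ⇔ c > λ/μ.
λ/μ = 46.07/16.44 = 2.8023
Minimum integer c = ⌊2.8023⌋ + 1 = 3
Check: 3·16.44 = 49.32 > 46.07, while 2·16.44 = 32.88 ≤ 46.07

Final: 3 servers


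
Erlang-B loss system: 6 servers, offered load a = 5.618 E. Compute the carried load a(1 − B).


B(6,5.618) = 0.237630 (Erlang-B)
Carried load = a(1 − B) = 5.618·(1 − 0.237630) = 5.618·0.762370 = 4.2830 E

Final: 4.2830 Erlangs


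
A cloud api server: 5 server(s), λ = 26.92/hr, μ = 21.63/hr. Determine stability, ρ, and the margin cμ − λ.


Total capacity cμ = 5·21.63 = 108.15/hr
ρ = λ/(cμ) = 26.92/108.15 = 0.2489
Stable ⇔ ρ < 1: YES
Spare capacity = cμ − λ = 108.15 − 26.92 = 81.23/hr

Final: ρ = 0.2489; stable; margin = 81.23/hr


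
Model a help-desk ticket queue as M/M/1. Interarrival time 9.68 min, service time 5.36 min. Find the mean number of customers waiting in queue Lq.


λ = 60/9.68 = 6.1983 /hr
μ = 60/5.36 = 11.1940 /hr
ρ = λ/μ = 6.1983/11.1940 = 0.5537
Lq = ρ²/(1−ρ) = 0.3066/0.4463 = 0.6870

Final: 0.6870


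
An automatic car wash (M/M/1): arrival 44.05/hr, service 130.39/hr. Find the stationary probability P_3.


ρ = 44.05/130.39 = 0.3378
P_n = (1−ρ)·ρ^n = (1 − 0.3378)·0.3378^3 = 0.6622·0.038557 = 0.025531

Final: 0.025531


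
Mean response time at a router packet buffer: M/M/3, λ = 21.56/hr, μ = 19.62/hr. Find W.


a = 1.0989; ρ = 0.3663; P₀ = 0.327693
Lq = P₀·a^c·ρ/(c!(1−ρ)²) = 0.06610
Wq = Lq/λ = 0.06610/21.56 = 0.003066 hr
W = Wq + 1/μ = 0.003066 + 0.05097 = 0.05403 hr

Final: 0.05403 hr


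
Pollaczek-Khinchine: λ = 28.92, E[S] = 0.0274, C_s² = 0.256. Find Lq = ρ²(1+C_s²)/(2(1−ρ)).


ρ = λ·E[S] = 28.92·0.0274 = 0.7924
Lq = ρ²(1+C_s²)/(2(1−ρ)) = 0.6279·(1+0.256)/(2·0.2076)
= 0.6279·1.2560/0.4152 = 1.89953

Final: 1.89953


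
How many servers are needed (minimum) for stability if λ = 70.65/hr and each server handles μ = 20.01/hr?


Stability requires cμ > λ ⇔ c > λ/μ.
λ/μ = 70.65/20.01 = 3.5307
Minimum integer c = ⌊3.5307⌋ + 1 = 4
Check: 4·20.01 = 80.04 > 70.65, while 3·20.01 = 60.03 ≤ 70.65

Final: 4 servers


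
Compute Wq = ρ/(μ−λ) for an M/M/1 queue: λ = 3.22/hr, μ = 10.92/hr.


ρ = 3.22/10.92 = 0.2949
Wq = ρ/(μ−λ) = 0.2949/(10.92 − 3.22) = 0.2949/7.70 = 0.03830 hr

Final: 0.03830 hr


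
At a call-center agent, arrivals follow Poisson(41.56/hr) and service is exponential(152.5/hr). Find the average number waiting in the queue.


ρ = 41.56/152.5 = 0.2725
Lq = ρ²/(1−ρ) = 0.07427/0.7275 = 0.1021

Final: 0.1021


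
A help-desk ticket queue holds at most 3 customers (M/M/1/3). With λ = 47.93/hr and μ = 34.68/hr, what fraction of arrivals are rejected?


ρ = λ/μ = 47.93/34.68 = 1.3821
P_K = (1−ρ)ρ^K/(1−ρ^(K+1)) = (-0.3821·2.639885)/(1 − 3.648492)
= -1.008607/-2.648492 = 0.380823

Final: 0.380823


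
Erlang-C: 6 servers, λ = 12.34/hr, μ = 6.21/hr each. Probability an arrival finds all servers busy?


a = λ/μ = 1.9871; ρ = a/6 = 0.3312
P₀ = 0.136895 (from M/M/c formula)
C(c,a) = [a^c/(c!(1−ρ))]·P₀ = [61.56606/(720·0.6688)]·0.136895
= 0.12785·0.136895 = 0.017502

Final: 0.017502


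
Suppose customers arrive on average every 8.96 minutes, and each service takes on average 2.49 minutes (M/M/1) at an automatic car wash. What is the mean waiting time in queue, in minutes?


λ = 60/8.96 = 6.6964 /hr
μ = 60/2.49 = 24.0964 /hr
ρ = λ/μ = 6.6964/24.0964 = 0.2779
Wq = ρ/(μ−λ) = 0.2779/(24.0964−6.6964) = 0.01597 hr
In minutes: 0.01597·60 = 0.9583 min

Final: 0.9583 min


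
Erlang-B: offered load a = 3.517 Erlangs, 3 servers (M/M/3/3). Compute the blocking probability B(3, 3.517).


B(c,a) = (a^c/c!) / Σ_{k=0}^{c} a^k/k!
a^3/3! = 7.250465
Σ terms (k=0..3): 1.00000 + 3.51700 + 6.18464 + 7.25046 = 17.952109
B = 7.250465/17.952109 = 0.403878

Final: 0.403878


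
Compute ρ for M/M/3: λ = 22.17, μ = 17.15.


ρ = λ/(cμ) = 22.17/(3·17.15) = 22.17/51.45 = 0.4309

Final: 0.4309


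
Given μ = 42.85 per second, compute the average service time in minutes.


Mean service time = 1/μ = 1/42.85 second = 0.02334 second
In minutes: 0.02334 × 0.0166667 = 0.0003890 min

Final: 0.0003890 min


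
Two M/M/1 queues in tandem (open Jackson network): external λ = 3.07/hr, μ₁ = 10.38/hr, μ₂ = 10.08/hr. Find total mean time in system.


Each node sees arrival rate λ = 3.07/hr (tandem ⇒ throughput preserved).
W₁ = 1/(μ₁−λ) = 1/(10.38−3.07) = 0.13680 hr
W₂ = 1/(μ₂−λ) = 1/(10.08−3.07) = 0.14265 hr
W_total = W₁ + W₂ = 0.13680 + 0.14265 = 0.27945 hr

Final: 0.27945 hr


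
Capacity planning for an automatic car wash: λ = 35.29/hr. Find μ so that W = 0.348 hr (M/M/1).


W = 1/(μ−λ) ⇒ μ − λ = 1/W = 1/0.348 = 2.8736
μ = λ + 1/W = 35.29 + 2.8736 = 38.1636 per hr

Final: 38.1636 /hr


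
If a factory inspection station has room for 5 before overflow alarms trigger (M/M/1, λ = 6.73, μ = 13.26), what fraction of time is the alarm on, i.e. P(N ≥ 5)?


ρ = 6.73/13.26 = 0.5075
P(N ≥ n) = ρ^n = 0.5075^5 = 0.033679

Final: 0.033679


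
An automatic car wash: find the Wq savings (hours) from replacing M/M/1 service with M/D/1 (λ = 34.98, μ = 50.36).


ρ = 34.98/50.36 = 0.6946
Wq(M/M/1) = ρ/(μ−λ) = 0.6946/15.38 = 0.04516 hr
Wq(M/D/1) = ρ/(2(μ−λ)) = 0.02258 hr
Savings = 0.04516 − 0.02258 = 0.02258 hr

Final: 0.02258 hr


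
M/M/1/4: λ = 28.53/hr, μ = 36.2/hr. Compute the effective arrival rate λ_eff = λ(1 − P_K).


ρ = 0.7881; P_K = (1−ρ)ρ^4/(1−ρ^5) = 0.117460
λ_eff = λ(1 − P_K) = 28.53·(1 − 0.117460) = 28.53·0.882540 = 25.1789 /hr

Final: 25.1789 /hr


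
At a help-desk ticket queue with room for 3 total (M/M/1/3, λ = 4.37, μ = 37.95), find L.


ρ = 4.37/37.95 = 0.1152
L = ρ[1 − (K+1)ρ^K + Kρ^(K+1)] / [(1−ρ)(1−ρ^(K+1))]
Numerator: 0.1152·(1 − 4·0.001527 + 3·0.0001758) = 0.114509
Denominator: (0.8848)·(0.999824) = 0.884693
L = 0.114509/0.884693 = 0.1294

Final: 0.1294


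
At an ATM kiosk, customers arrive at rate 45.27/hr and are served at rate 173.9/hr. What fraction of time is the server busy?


ρ = λ/μ = 45.27/173.9 = 0.2603

Final: 0.2603


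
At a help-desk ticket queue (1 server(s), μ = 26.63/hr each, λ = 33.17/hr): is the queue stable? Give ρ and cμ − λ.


Total capacity cμ = 1·26.63 = 26.63/hr
ρ = λ/(cμ) = 33.17/26.63 = 1.2456
Stable ⇔ ρ < 1: NO
Spare capacity = cμ − λ = 26.63 − 33.17 = -6.54/hr

Final: ρ = 1.2456; unstable; margin = -6.54/hr


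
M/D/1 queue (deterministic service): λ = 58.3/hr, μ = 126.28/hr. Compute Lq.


ρ = 58.3/126.28 = 0.4617
M/D/1: Lq = ρ²/(2(1−ρ)) = 0.2131/(2·0.5383) = 0.19797

Final: 0.19797


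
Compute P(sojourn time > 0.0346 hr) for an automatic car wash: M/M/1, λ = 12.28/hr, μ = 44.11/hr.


W ~ Exponential(μ−λ) for M/M/1.
μ − λ = 44.11 − 12.28 = 31.8300
P(W > t) = e^{−(μ−λ)t} = e^{−1.1013} = 0.332433

Final: 0.332433


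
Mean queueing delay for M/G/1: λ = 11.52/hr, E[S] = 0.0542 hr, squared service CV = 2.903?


ρ = λ·E[S] = 11.52·0.0542 = 0.6244
E[S²] = E[S]²(1+C_s²) = 0.0542²·(1+2.903) = 0.011466
Wq = λ·E[S²]/(2(1−ρ)) = 11.52·0.011466/(2·0.3756) = 0.17582 hr

Final: 0.17582 hr


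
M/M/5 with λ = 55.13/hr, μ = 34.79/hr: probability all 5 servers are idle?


a = λ/μ = 55.13/34.79 = 1.5847; ρ = a/c = 0.3169
Σ_{k=0}^{4} a^k/k! (terms k=0..4) = 1.00000 + 1.58465 + 1.25556 + 0.66321 + 0.26274 = 4.76616
Tail: a^5/(5!(1−ρ)) = 9.99235/(120·0.6831) = 0.12190
P₀ = 1/(4.76616 + 0.12190) = 1/4.88806 = 0.204580

Final: 0.204580


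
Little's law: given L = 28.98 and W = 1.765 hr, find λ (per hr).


λ = L/W = 28.98/1.765 = 16.4193 /hr

Final: 16.4193 /hr


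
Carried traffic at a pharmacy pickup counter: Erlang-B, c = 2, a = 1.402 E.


B(2,1.402) = 0.290357 (Erlang-B)
Carried load = a(1 − B) = 1.402·(1 − 0.290357) = 1.402·0.709643 = 0.9949 E

Final: 0.9949 Erlangs


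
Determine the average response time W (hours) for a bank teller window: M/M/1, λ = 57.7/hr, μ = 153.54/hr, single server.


W = 1/(μ−λ) = 1/(153.54 − 57.7) = 1/95.84 = 0.01043 hr

Final: 0.01043 hr


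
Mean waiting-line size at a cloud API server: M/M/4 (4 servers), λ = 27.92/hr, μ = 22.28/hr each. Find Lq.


a = λ/μ = 1.2531; ρ = a/4 = 0.3133
P₀ = 0.284419
Lq = P₀·a^c·ρ / (c!·(1−ρ)²) = 0.284419·2.46604·0.3133/(24·0.47158)
= 0.01941

Final: 0.01941


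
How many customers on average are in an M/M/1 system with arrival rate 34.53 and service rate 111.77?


ρ = λ/μ = 34.53/111.77 = 0.3089
L = ρ/(1−ρ) = 0.3089/(1 − 0.3089) = 0.3089/0.6911 = 0.4470

Final: 0.4470


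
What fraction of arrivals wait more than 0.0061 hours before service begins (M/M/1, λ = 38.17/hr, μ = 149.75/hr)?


ρ = 38.17/149.75 = 0.2549
P(Wq > t) = ρ·e^{−(μ−λ)t} = 0.2549·e^{−0.6806}
= 0.2549·0.506294 = 0.129050

Final: 0.129050


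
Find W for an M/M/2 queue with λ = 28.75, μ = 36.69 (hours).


a = 0.7836; ρ = 0.3918; P₀ = 0.436992
Lq = P₀·a^c·ρ/(c!(1−ρ)²) = 0.14210
Wq = Lq/λ = 0.14210/28.75 = 0.004943 hr
W = Wq + 1/μ = 0.004943 + 0.02726 = 0.03220 hr

Final: 0.03220 hr


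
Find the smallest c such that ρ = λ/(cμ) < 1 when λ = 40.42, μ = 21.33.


Stability requires cμ > λ ⇔ c > λ/μ.
λ/μ = 40.42/21.33 = 1.8950
Minimum integer c = ⌊1.8950⌋ + 1 = 2
Check: 2·21.33 = 42.66 > 40.42, while 1·21.33 = 21.33 ≤ 40.42

Final: 2 servers


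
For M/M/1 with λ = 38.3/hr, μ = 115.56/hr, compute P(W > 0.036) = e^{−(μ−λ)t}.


W ~ Exponential(μ−λ) for M/M/1.
μ − λ = 115.56 − 38.3 = 77.2600
P(W > t) = e^{−(μ−λ)t} = e^{−2.7814} = 0.061954

Final: 0.061954


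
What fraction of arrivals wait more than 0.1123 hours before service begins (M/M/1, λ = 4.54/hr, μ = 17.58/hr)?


ρ = 4.54/17.58 = 0.2582
P(Wq > t) = ρ·e^{−(μ−λ)t} = 0.2582·e^{−1.4644}
= 0.2582·0.231219 = 0.059712

Final: 0.059712


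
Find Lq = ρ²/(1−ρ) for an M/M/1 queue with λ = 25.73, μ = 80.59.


ρ = 25.73/80.59 = 0.3193
Lq = ρ²/(1−ρ) = 0.1019/0.6807 = 0.1497

Final: 0.1497


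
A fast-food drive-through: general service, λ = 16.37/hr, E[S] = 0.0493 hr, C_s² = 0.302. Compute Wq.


ρ = λ·E[S] = 16.37·0.0493 = 0.8070
E[S²] = E[S]²(1+C_s²) = 0.0493²·(1+0.302) = 0.003164
Wq = λ·E[S²]/(2(1−ρ)) = 16.37·0.003164/(2·0.1930) = 0.13423 hr

Final: 0.13423 hr


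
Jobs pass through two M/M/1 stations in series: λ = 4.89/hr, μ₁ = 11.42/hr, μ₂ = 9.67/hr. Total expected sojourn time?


Each node sees arrival rate λ = 4.89/hr (tandem ⇒ throughput preserved).
W₁ = 1/(μ₁−λ) = 1/(11.42−4.89) = 0.15314 hr
W₂ = 1/(μ₂−λ) = 1/(9.67−4.89) = 0.20921 hr
W_total = W₁ + W₂ = 0.15314 + 0.20921 = 0.36234 hr

Final: 0.36234 hr


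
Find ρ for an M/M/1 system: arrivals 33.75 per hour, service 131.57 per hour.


ρ = λ/μ = 33.75/131.57 = 0.2565

Final: 0.2565


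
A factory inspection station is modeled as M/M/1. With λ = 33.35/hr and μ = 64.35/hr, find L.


ρ = λ/μ = 33.35/64.35 = 0.5183
L = ρ/(1−ρ) = 0.5183/(1 − 0.5183) = 0.5183/0.4817 = 1.0758

Final: 1.0758


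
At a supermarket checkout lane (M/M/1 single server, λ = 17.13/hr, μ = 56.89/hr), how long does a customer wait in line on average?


ρ = 17.13/56.89 = 0.3011
Wq = ρ/(μ−λ) = 0.3011/(56.89 − 17.13) = 0.3011/39.76 = 0.007573 hr

Final: 0.007573 hr


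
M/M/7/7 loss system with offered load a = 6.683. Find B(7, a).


B(c,a) = (a^c/c!) / Σ_{k=0}^{c} a^k/k!
a^7/7! = 118.132581
Σ terms (k=0..7): 1.00000 + 6.68300 + 22.33124 + 49.74657 + 83.11408 + 111.09028 + 123.73606 + 118.13258 = 515.833810
B = 118.132581/515.833810 = 0.229013

Final: 0.229013


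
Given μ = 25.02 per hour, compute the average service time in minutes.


Mean service time = 1/μ = 1/25.02 hour = 0.03997 hour
In minutes: 0.03997 × 60 = 2.3981 min

Final: 2.3981 min


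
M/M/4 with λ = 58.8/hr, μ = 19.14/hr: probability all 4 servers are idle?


a = λ/μ = 58.8/19.14 = 3.0721; ρ = a/c = 0.7680
Σ_{k=0}^{3} a^k/k! (terms k=0..3) = 1.00000 + 3.07210 + 4.71890 + 4.83231 = 13.62331
Tail: a^4/(4!(1−ρ)) = 89.07208/(24·0.2320) = 15.99887
P₀ = 1/(13.62331 + 15.99887) = 1/29.62218 = 0.033758

Final: 0.033758


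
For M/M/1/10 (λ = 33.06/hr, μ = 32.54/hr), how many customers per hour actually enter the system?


ρ = 1.0160; P_K = (1−ρ)ρ^10/(1−ρ^11) = 0.098285
λ_eff = λ(1 − P_K) = 33.06·(1 − 0.098285) = 33.06·0.901715 = 29.8107 /hr

Final: 29.8107 /hr


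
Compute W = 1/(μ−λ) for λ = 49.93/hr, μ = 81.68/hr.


W = 1/(μ−λ) = 1/(81.68 − 49.93) = 1/31.75 = 0.03150 hr

Final: 0.03150 hr


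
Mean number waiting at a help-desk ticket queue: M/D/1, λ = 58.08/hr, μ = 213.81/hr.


ρ = 58.08/213.81 = 0.2716
M/D/1: Lq = ρ²/(2(1−ρ)) = 0.07379/(2·0.7284) = 0.05066

Final: 0.05066


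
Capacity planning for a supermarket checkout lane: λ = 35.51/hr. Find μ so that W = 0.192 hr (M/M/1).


W = 1/(μ−λ) ⇒ μ − λ = 1/W = 1/0.192 = 5.2083
μ = λ + 1/W = 35.51 + 5.2083 = 40.7183 per hr

Final: 40.7183 /hr


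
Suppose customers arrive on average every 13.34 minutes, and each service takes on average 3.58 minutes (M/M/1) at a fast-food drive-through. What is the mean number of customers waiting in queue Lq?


λ = 60/13.34 = 4.4978 /hr
μ = 60/3.58 = 16.7598 /hr
ρ = λ/μ = 4.4978/16.7598 = 0.2684
Lq = ρ²/(1−ρ) = 0.07202/0.7316 = 0.09844

Final: 0.09844


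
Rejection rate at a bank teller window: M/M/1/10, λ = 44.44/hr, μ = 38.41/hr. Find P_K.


ρ = λ/μ = 44.44/38.41 = 1.1570
P_K = (1−ρ)ρ^K/(1−ρ^(K+1)) = (-0.1570·4.298307)/(1 − 4.973100)
= -0.674793/-3.973100 = 0.169840

Final: 0.169840


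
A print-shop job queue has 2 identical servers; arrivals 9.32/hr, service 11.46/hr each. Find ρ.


ρ = λ/(cμ) = 9.32/(2·11.46) = 9.32/22.92 = 0.4066

Final: 0.4066


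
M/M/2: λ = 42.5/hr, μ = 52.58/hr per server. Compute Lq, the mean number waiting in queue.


a = λ/μ = 0.8083; ρ = a/2 = 0.4041
P₀ = 0.424353
Lq = P₀·a^c·ρ / (c!·(1−ρ)²) = 0.424353·0.65334·0.4041/(2·0.35504)
= 0.15779

Final: 0.15779


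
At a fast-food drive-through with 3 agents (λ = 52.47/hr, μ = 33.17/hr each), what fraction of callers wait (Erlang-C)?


a = λ/μ = 1.5819; ρ = a/3 = 0.5273
P₀ = 0.191258 (from M/M/c formula)
C(c,a) = [a^c/(c!(1−ρ))]·P₀ = [3.95819/(6·0.4727)]·0.191258
= 1.39555·0.191258 = 0.266911

Final: 0.266911


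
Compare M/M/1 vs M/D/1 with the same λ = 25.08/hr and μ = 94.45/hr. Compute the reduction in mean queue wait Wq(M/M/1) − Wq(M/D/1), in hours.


ρ = 25.08/94.45 = 0.2655
Wq(M/M/1) = ρ/(μ−λ) = 0.2655/69.37 = 0.003828 hr
Wq(M/D/1) = ρ/(2(μ−λ)) = 0.001914 hr
Savings = 0.003828 − 0.001914 = 0.001914 hr

Final: 0.001914 hr


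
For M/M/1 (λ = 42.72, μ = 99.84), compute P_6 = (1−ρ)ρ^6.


ρ = 42.72/99.84 = 0.4279
P_n = (1−ρ)·ρ^n = (1 − 0.4279)·0.4279^6 = 0.5721·0.006137 = 0.003511

Final: 0.003511


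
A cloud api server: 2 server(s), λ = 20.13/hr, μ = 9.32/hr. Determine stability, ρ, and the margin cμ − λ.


Total capacity cμ = 2·9.32 = 18.64/hr
ρ = λ/(cμ) = 20.13/18.64 = 1.0799
Stable ⇔ ρ < 1: NO
Spare capacity = cμ − λ = 18.64 − 20.13 = -1.49/hr

Final: ρ = 1.0799; unstable; margin = -1.49/hr


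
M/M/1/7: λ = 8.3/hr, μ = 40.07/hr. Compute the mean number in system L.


ρ = 8.3/40.07 = 0.2071
L = ρ[1 − (K+1)ρ^K + Kρ^(K+1)] / [(1−ρ)(1−ρ^(K+1))]
Numerator: 0.2071·(1 − 8·0.00001636 + 7·0.000003389) = 0.207115
Denominator: (0.7929)·(0.999997) = 0.792860
L = 0.207115/0.792860 = 0.2612

Final: 0.2612


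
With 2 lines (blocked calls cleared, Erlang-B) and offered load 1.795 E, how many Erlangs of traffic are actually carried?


B(2,1.795) = 0.365640 (Erlang-B)
Carried load = a(1 − B) = 1.795·(1 − 0.365640) = 1.795·0.634360 = 1.1387 E

Final: 1.1387 Erlangs


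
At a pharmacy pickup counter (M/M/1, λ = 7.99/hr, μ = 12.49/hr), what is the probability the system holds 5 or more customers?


ρ = 7.99/12.49 = 0.6397
P(N ≥ n) = ρ^n = 0.6397^5 = 0.107133

Final: 0.107133


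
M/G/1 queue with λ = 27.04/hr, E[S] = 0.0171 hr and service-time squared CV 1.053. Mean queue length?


ρ = λ·E[S] = 27.04·0.0171 = 0.4624
Lq = ρ²(1+C_s²)/(2(1−ρ)) = 0.2138·(1+1.053)/(2·0.5376)
= 0.2138·2.0530/1.0752 = 0.40822

Final: 0.40822


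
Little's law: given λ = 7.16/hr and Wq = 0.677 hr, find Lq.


Lq = λWq = 7.16·0.677 = 4.8473

Final: 4.8473


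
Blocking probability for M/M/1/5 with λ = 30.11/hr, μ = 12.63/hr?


ρ = λ/μ = 30.11/12.63 = 2.3840
P_K = (1−ρ)ρ^K/(1−ρ^(K+1)) = (-1.3840·77.008209)/(1 − 183.588059)
= -106.579849/-182.588059 = 0.583718

Final: 0.583718


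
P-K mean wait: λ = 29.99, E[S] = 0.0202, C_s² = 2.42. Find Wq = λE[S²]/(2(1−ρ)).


ρ = λ·E[S] = 29.99·0.0202 = 0.6058
E[S²] = E[S]²(1+C_s²) = 0.0202²·(1+2.42) = 0.001395
Wq = λ·E[S²]/(2(1−ρ)) = 29.99·0.001395/(2·0.3942) = 0.05308 hr

Final: 0.05308 hr


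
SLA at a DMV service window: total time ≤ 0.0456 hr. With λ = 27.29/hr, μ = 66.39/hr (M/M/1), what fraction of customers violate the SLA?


W ~ Exponential(μ−λ) for M/M/1.
μ − λ = 66.39 − 27.29 = 39.1000
P(W > t) = e^{−(μ−λ)t} = e^{−1.7830} = 0.168140

Final: 0.168140


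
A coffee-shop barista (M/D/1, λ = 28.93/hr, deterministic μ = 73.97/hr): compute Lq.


ρ = 28.93/73.97 = 0.3911
M/D/1: Lq = ρ²/(2(1−ρ)) = 0.1530/(2·0.6089) = 0.12561

Final: 0.12561


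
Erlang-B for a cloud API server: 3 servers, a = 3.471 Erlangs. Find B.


B(c,a) = (a^c/c!) / Σ_{k=0}^{c} a^k/k!
a^3/3! = 6.969676
Σ terms (k=0..3): 1.00000 + 3.47100 + 6.02392 + 6.96968 = 17.464597
B = 6.969676/17.464597 = 0.399075

Final: 0.399075


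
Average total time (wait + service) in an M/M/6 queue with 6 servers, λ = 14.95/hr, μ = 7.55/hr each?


a = 1.9801; ρ = 0.3300; P₀ = 0.137859
Lq = P₀·a^c·ρ/(c!(1−ρ)²) = 0.008486
Wq = Lq/λ = 0.008486/14.95 = 0.0005676 hr
W = Wq + 1/μ = 0.0005676 + 0.13245 = 0.13302 hr

Final: 0.13302 hr


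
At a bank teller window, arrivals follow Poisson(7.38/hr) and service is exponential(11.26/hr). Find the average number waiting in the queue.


ρ = 7.38/11.26 = 0.6554
Lq = ρ²/(1−ρ) = 0.4296/0.3446 = 1.2466

Final: 1.2466


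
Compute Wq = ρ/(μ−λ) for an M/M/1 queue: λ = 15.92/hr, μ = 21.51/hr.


ρ = 15.92/21.51 = 0.7401
Wq = ρ/(μ−λ) = 0.7401/(21.51 − 15.92) = 0.7401/5.59 = 0.1324 hr

Final: 0.1324 hr


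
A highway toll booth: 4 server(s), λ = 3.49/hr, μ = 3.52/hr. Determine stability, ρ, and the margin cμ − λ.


Total capacity cμ = 4·3.52 = 14.08/hr
ρ = λ/(cμ) = 3.49/14.08 = 0.2479
Stable ⇔ ρ < 1: YES
Spare capacity = cμ − λ = 14.08 − 3.49 = 10.59/hr

Final: ρ = 0.2479; stable; margin = 10.59/hr


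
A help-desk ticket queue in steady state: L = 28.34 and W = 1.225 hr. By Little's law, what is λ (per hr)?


λ = L/W = 28.34/1.225 = 23.1347 /hr

Final: 23.1347 /hr


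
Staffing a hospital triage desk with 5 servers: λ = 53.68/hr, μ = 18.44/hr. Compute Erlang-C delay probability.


a = λ/μ = 2.9111; ρ = a/5 = 0.5822
P₀ = 0.051488 (from M/M/c formula)
C(c,a) = [a^c/(c!(1−ρ))]·P₀ = [209.05375/(120·0.4178)]·0.051488
= 4.16986·0.051488 = 0.214700

Final: 0.214700


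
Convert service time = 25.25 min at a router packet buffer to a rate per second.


μ = 1/(service time) in consistent units.
1 second = 0.0166667 min, so μ = 0.0166667/25.25 = 0.0006601 per second

Final: 0.0006601 /sec


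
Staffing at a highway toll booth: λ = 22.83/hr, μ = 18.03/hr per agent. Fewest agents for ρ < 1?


Stability requires cμ > λ ⇔ c > λ/μ.
λ/μ = 22.83/18.03 = 1.2662
Minimum integer c = ⌊1.2662⌋ + 1 = 2
Check: 2·18.03 = 36.06 > 22.83, while 1·18.03 = 18.03 ≤ 22.83

Final: 2 servers
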